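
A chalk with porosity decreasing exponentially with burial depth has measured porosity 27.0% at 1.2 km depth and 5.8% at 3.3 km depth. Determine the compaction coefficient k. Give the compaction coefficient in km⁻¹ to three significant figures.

Athy: n(d) = n₀ e^(−kd) ⇒ n₁/n₂ = e^{k(d₂−d₁)} ⇒ k = ln(n₁/n₂)/(d₂−d₁)
k = ln(0.27/0.058) / (3.3 − 1.2) = ln(4.655) / 2.1 = 1.5380 / 2.1 = 0.7324 km⁻¹

0.732 km⁻¹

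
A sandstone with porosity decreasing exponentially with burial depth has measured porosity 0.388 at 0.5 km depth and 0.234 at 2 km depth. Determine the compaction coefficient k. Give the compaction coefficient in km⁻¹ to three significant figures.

0.337 km⁻¹

Athy: n(d) = n₀ e^(−kd) ⇒ n₁/n₂ = e^{k(d₂−d₁)} ⇒ k = ln(n₁/n₂)/(d₂−d₁)
k = ln(0.388/0.234) / (2 − 0.5) = ln(1.658) / 1.5 = 0.5057 / 1.5 = 0.3371 km⁻¹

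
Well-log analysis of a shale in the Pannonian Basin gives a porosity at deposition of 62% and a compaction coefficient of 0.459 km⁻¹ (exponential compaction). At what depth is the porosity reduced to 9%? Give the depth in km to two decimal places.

Invert Athy's law: z = ln(phi₀/phi) / k
z = ln(0.62/0.09) / 0.459 = ln(6.889) / 0.459 = 1.9299 / 0.459 = 4.205 km

4.20 km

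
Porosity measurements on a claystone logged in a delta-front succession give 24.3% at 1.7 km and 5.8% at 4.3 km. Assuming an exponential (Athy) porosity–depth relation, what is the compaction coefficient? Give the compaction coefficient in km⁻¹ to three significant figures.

0.551 km⁻¹

Athy: phi(z) = phi₀ e^(−cz) ⇒ phi₁/phi₂ = e^{c(z₂−z₁)} ⇒ c = ln(phi₁/phi₂)/(z₂−z₁)
c = ln(0.243/0.058) / (4.3 − 1.7) = ln(4.19) / 2.6 = 1.4326 / 2.6 = 0.551 km⁻¹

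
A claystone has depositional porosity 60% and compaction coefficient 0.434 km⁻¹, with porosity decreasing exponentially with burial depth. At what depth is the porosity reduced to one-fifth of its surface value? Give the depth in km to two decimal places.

3.71 km

phi/phi₀ = 1/5 ⇒ exp(−c·Z) = 1/5 ⇒ Z = ln(5) / c
Z = 1.6094 / 0.434 = 3.708 km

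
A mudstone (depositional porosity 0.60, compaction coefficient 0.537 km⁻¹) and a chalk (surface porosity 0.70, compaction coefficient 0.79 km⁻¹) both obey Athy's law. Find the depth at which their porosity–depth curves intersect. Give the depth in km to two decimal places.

0.61 km

Set n₀ₐ e^(−βₐz) = n₀ᵦ e^(−βᵦz) ⇒ ln(n₀ₐ/n₀ᵦ) = (βₐ − βᵦ)·z
z = ln(0.6/0.7) / (0.537 − 0.79) = -0.1542 / -0.253 = 0.609 km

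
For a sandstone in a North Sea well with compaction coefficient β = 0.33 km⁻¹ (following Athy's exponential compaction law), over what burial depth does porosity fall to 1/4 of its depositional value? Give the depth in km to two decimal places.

4.20 km

n/n₀ = 1/4 ⇒ exp(−β·z) = 1/4 ⇒ z = ln(4) / β
z = 1.3863 / 0.33 = 4.201 km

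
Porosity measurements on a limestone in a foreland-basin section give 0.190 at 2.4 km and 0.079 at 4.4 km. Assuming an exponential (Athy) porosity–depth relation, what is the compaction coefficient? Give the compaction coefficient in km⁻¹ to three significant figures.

Athy: φ(d) = φ₀ e^(−βd) ⇒ φ₁/φ₂ = e^{β(d₂−d₁)} ⇒ β = ln(φ₁/φ₂)/(d₂−d₁)
β = ln(0.19/0.079) / (4.4 − 2.4) = ln(2.405) / 2 = 0.8776 / 2 = 0.4388 km⁻¹

0.439 km⁻¹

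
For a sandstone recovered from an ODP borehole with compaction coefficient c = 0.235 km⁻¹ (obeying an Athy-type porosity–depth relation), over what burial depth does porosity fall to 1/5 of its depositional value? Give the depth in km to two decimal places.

6.85 km

φ/φ₀ = 1/5 ⇒ exp(−c·z) = 1/5 ⇒ z = ln(5) / c
z = 1.6094 / 0.235 = 6.849 km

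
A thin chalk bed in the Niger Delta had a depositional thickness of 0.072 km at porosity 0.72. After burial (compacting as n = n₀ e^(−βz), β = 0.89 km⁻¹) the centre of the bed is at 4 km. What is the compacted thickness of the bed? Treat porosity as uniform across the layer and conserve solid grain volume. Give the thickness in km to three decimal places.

0.021 km

Porosity at 4 km: n = 0.72·exp(−0.89×4) = 0.0205
Solid-volume conservation: h(1−n) = h₀(1−n₀) ⇒ h = h₀·(1−n₀)/(1−n)
h = 0.072 × (1 − 0.72)/(1 − 0.0205) = 0.072 × 0.2859 = 0.0206 km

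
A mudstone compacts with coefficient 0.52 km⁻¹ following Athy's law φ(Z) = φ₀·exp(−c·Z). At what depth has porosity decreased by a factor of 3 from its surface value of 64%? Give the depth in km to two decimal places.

2.11 km

φ/φ₀ = 1/3 ⇒ exp(−c·Z) = 1/3 ⇒ Z = ln(3) / c
Z = 1.0986 / 0.52 = 2.113 km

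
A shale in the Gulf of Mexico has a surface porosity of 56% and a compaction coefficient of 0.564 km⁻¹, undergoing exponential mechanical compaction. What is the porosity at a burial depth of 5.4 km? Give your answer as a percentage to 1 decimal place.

n = n₀·exp(−β·Z) = 0.56 × exp(−0.564 × 5.4) = 0.56 × exp(−3.046)
  = 0.56 × 0.0476 = 0.0266

2.7%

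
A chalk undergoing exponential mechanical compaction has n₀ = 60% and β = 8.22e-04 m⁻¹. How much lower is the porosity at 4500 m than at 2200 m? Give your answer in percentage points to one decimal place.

Working in km (1 km = 1000 m; β in km⁻¹ = β in m⁻¹ × 1000):
n(2.2) = 0.6·e^(−0.822×2.2) = 0.0983
n(4.5) = 0.6·e^(−0.822×4.5) = 0.0148
Δn = 0.0983 − 0.0148 = 0.0835

8.4 percentage points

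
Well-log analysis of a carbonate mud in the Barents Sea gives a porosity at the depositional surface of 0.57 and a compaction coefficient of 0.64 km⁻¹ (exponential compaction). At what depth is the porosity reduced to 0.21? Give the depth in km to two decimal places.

1.56 km

Invert Athy's law: Z = ln(phi₀/phi) / c
Z = ln(0.57/0.21) / 0.64 = ln(2.714) / 0.64 = 0.9985 / 0.64 = 1.560 km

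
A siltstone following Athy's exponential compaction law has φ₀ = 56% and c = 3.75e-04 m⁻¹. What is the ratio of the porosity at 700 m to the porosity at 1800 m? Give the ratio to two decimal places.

Working in km (1 km = 1000 m; c in km⁻¹ = c in m⁻¹ × 1000):
φ(Z₁)/φ(Z₂) = e^(−c·Z₁)/e^(−c·Z₂) = e^{c(Z₂−Z₁)}
= exp(0.375 × 1.1) = exp(0.4125) = 1.5106

1.51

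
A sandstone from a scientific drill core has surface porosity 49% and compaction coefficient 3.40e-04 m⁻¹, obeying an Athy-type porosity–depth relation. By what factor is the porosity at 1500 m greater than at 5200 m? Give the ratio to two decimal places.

Working in km (1 km = 1000 m; β in km⁻¹ = β in m⁻¹ × 1000):
n(d₁)/n(d₂) = e^(−β·d₁)/e^(−β·d₂) = e^{β(d₂−d₁)}
= exp(0.34 × 3.7) = exp(1.258) = 3.5184

3.52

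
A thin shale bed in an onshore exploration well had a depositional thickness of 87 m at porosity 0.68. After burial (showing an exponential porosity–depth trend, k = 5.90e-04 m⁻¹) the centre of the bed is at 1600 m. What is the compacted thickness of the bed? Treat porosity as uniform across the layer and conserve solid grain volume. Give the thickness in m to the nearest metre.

Working in km (1 km = 1000 m; k in km⁻¹ = k in m⁻¹ × 1000):
Porosity at 1.6 km: n = 0.68·exp(−0.59×1.6) = 0.2646
Solid-volume conservation: h(1−n) = h₀(1−n₀) ⇒ h = h₀·(1−n₀)/(1−n)
h = 0.087 × (1 − 0.68)/(1 − 0.2646) = 0.087 × 0.4351 = 0.0379 km

38 m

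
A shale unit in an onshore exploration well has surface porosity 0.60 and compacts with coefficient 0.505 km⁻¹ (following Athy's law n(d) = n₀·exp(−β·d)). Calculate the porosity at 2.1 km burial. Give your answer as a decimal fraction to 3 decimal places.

0.208

n = n₀·exp(−β·d) = 0.6 × exp(−0.505 × 2.1) = 0.6 × exp(−1.06)
  = 0.6 × 0.3463 = 0.2078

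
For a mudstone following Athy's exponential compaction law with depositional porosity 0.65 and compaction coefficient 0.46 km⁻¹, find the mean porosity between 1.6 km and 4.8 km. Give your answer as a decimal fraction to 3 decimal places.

⟨φ⟩ = (1/(Z₂−Z₁)) ∫ φ₀ e^(−βZ) dZ = φ₀·(e^(−β·Z₁) − e^(−β·Z₂)) / (β·(Z₂−Z₁))
e^(−0.46×1.6) = 0.4790; e^(−0.46×4.8) = 0.1099
⟨φ⟩ = 0.65 × (0.4790 − 0.1099) / (0.46 × 3.2) = 0.65 × 0.2508 = 0.1630

0.163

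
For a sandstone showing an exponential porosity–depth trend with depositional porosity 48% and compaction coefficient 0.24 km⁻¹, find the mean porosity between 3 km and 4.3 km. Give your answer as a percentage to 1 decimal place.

20.1%

⟨phi⟩ = (1/(Z₂−Z₁)) ∫ phi₀ e^(−kZ) dZ = phi₀·(e^(−k·Z₁) − e^(−k·Z₂)) / (k·(Z₂−Z₁))
e^(−0.24×3) = 0.4868; e^(−0.24×4.3) = 0.3563
⟨phi⟩ = 0.48 × (0.4868 − 0.3563) / (0.24 × 1.3) = 0.48 × 0.4181 = 0.2007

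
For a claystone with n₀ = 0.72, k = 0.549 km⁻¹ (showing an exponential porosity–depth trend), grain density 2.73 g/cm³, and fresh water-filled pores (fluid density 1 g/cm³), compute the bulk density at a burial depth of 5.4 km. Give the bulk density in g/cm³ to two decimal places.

2.67 g/cm³

Porosity at depth: n = 0.72·exp(−0.549×5.4) = 0.72×0.0516 = 0.0371
Bulk density: ρ_b = (1−n)ρ_g + n·ρ_f = 0.9629×2.73 + 0.0371×1
       = 2.629 + 0.037 = 2.666 g/cm³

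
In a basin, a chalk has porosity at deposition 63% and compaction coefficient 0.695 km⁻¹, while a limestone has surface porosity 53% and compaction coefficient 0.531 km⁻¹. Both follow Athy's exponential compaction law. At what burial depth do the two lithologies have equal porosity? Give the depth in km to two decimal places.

1.05 km

Set φ₀ₐ e^(−cₐd) = φ₀ᵦ e^(−cᵦd) ⇒ ln(φ₀ₐ/φ₀ᵦ) = (cₐ − cᵦ)·d
d = ln(0.63/0.53) / (0.695 − 0.531) = 0.1728 / 0.164 = 1.054 km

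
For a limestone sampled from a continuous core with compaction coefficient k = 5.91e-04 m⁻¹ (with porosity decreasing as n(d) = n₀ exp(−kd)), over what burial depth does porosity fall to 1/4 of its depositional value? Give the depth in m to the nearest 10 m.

Working in km (1 km = 1000 m; k in km⁻¹ = k in m⁻¹ × 1000):
n/n₀ = 1/4 ⇒ exp(−k·d) = 1/4 ⇒ d = ln(4) / k
d = 1.3863 / 0.591 = 2.346 km

2350 m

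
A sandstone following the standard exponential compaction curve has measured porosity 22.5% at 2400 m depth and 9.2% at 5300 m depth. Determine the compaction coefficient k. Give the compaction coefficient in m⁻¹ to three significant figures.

Working in km (1 km = 1000 m; k in km⁻¹ = k in m⁻¹ × 1000):
Athy: phi(z) = phi₀ e^(−kz) ⇒ phi₁/phi₂ = e^{k(z₂−z₁)} ⇒ k = ln(phi₁/phi₂)/(z₂−z₁)
k = ln(0.225/0.092) / (5.3 − 2.4) = ln(2.446) / 2.9 = 0.8943 / 2.9 = 0.3084 km⁻¹

0.000308 m⁻¹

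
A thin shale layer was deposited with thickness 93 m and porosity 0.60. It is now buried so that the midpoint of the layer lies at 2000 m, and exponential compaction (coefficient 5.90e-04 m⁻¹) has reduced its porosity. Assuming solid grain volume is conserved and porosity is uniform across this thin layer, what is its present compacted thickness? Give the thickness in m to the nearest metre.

Working in km (1 km = 1000 m; c in km⁻¹ = c in m⁻¹ × 1000):
Porosity at 2 km: φ = 0.6·exp(−0.59×2) = 0.1844
Solid-volume conservation: h(1−φ) = h₀(1−φ₀) ⇒ h = h₀·(1−φ₀)/(1−φ)
h = 0.093 × (1 − 0.6)/(1 − 0.1844) = 0.093 × 0.4904 = 0.0456 km

46 m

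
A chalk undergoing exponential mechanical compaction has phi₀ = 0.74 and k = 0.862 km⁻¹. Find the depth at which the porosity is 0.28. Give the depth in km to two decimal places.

1.13 km

Invert Athy's law: d = ln(phi₀/phi) / k
d = ln(0.74/0.28) / 0.862 = ln(2.643) / 0.862 = 0.9719 / 0.862 = 1.127 km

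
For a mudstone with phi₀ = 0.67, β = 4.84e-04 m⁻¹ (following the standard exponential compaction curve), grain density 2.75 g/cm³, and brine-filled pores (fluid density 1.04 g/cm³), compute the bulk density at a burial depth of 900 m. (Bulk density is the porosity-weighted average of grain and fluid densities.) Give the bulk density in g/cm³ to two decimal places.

Working in km (1 km = 1000 m; β in km⁻¹ = β in m⁻¹ × 1000):
Porosity at depth: phi = 0.67·exp(−0.484×0.9) = 0.67×0.6469 = 0.4334
Bulk density: ρ_b = (1−phi)ρ_g + phi·ρ_f = 0.5666×2.75 + 0.4334×1.04
       = 1.558 + 0.451 = 2.009 g/cm³

2.01 g/cm³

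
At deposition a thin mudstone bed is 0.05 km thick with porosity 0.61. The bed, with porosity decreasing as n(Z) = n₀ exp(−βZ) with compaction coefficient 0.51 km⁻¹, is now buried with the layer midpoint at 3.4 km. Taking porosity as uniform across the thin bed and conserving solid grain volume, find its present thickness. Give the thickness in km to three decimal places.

0.022 km

Porosity at 3.4 km: n = 0.61·exp(−0.51×3.4) = 0.1077
Solid-volume conservation: h(1−n) = h₀(1−n₀) ⇒ h = h₀·(1−n₀)/(1−n)
h = 0.05 × (1 − 0.61)/(1 − 0.1077) = 0.05 × 0.4371 = 0.0219 km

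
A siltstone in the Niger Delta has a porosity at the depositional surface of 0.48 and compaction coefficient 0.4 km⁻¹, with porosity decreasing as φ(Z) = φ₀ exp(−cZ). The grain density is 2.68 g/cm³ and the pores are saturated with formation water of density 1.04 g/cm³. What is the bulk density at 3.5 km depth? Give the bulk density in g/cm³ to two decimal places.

2.49 g/cm³

Porosity at depth: φ = 0.48·exp(−0.4×3.5) = 0.48×0.2466 = 0.1184
Bulk density: ρ_b = (1−φ)ρ_g + φ·ρ_f = 0.8816×2.68 + 0.1184×1.04
       = 2.363 + 0.123 = 2.486 g/cm³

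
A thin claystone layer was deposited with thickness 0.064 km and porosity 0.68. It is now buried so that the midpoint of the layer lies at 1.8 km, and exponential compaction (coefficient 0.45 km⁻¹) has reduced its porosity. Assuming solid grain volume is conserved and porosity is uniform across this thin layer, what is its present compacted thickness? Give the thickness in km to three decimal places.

Porosity at 1.8 km: n = 0.68·exp(−0.45×1.8) = 0.3025
Solid-volume conservation: h(1−n) = h₀(1−n₀) ⇒ h = h₀·(1−n₀)/(1−n)
h = 0.064 × (1 − 0.68)/(1 − 0.3025) = 0.064 × 0.4588 = 0.0294 km

0.029 km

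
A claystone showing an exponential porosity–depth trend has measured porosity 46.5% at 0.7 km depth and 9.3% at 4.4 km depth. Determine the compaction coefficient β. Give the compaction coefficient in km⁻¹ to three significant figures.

0.435 km⁻¹

Athy: φ(d) = φ₀ e^(−βd) ⇒ φ₁/φ₂ = e^{β(d₂−d₁)} ⇒ β = ln(φ₁/φ₂)/(d₂−d₁)
β = ln(0.465/0.093) / (4.4 − 0.7) = ln(5) / 3.7 = 1.6094 / 3.7 = 0.435 km⁻¹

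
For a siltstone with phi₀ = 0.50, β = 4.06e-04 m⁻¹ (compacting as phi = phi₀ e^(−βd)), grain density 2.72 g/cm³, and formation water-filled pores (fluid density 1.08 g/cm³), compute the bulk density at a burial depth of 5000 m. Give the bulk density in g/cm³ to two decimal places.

2.61 g/cm³

Working in km (1 km = 1000 m; β in km⁻¹ = β in m⁻¹ × 1000):
Porosity at depth: phi = 0.5·exp(−0.406×5) = 0.5×0.1313 = 0.0657
Bulk density: ρ_b = (1−phi)ρ_g + phi·ρ_f = 0.9343×2.72 + 0.0657×1.08
       = 2.541 + 0.071 = 2.612 g/cm³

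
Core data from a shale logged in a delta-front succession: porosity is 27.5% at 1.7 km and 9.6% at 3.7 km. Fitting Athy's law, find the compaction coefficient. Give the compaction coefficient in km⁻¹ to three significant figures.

Athy: φ(Z) = φ₀ e^(−βZ) ⇒ φ₁/φ₂ = e^{β(Z₂−Z₁)} ⇒ β = ln(φ₁/φ₂)/(Z₂−Z₁)
β = ln(0.275/0.096) / (3.7 − 1.7) = ln(2.865) / 2 = 1.0524 / 2 = 0.5262 km⁻¹

0.526 km⁻¹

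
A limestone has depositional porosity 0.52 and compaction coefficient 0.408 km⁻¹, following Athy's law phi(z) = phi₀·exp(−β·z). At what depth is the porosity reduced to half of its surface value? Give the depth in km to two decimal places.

phi/phi₀ = 1/2 ⇒ exp(−β·z) = 1/2 ⇒ z = ln(2) / β
z = 0.6931 / 0.408 = 1.699 km

1.70 km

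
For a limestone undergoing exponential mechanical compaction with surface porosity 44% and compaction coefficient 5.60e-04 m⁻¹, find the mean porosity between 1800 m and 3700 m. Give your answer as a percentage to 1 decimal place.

9.9%

Working in km (1 km = 1000 m; β in km⁻¹ = β in m⁻¹ × 1000):
⟨n⟩ = (1/(d₂−d₁)) ∫ n₀ e^(−βd) dd = n₀·(e^(−β·d₁) − e^(−β·d₂)) / (β·(d₂−d₁))
e^(−0.56×1.8) = 0.3649; e^(−0.56×3.7) = 0.1259
⟨n⟩ = 0.44 × (0.3649 − 0.1259) / (0.56 × 1.9) = 0.44 × 0.2246 = 0.0988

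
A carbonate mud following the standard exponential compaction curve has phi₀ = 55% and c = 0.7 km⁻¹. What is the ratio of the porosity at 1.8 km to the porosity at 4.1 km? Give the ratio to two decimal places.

5.00

phi(Z₁)/phi(Z₂) = e^(−c·Z₁)/e^(−c·Z₂) = e^{c(Z₂−Z₁)}
= exp(0.7 × 2.3) = exp(1.61) = 5.0028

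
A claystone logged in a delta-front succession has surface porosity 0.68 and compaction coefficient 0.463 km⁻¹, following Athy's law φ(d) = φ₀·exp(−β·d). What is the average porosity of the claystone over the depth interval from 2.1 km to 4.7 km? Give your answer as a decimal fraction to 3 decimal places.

0.150

⟨φ⟩ = (1/(d₂−d₁)) ∫ φ₀ e^(−βd) dd = φ₀·(e^(−β·d₁) − e^(−β·d₂)) / (β·(d₂−d₁))
e^(−0.463×2.1) = 0.3782; e^(−0.463×4.7) = 0.1135
⟨φ⟩ = 0.68 × (0.3782 − 0.1135) / (0.463 × 2.6) = 0.68 × 0.2199 = 0.1495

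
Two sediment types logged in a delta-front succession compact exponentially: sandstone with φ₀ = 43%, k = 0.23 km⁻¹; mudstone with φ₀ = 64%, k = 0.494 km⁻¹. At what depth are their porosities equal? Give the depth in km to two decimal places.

1.51 km

Set φ₀ₐ e^(−kₐz) = φ₀ᵦ e^(−kᵦz) ⇒ ln(φ₀ₐ/φ₀ᵦ) = (kₐ − kᵦ)·z
z = ln(0.43/0.64) / (0.23 − 0.494) = -0.3977 / -0.264 = 1.506 km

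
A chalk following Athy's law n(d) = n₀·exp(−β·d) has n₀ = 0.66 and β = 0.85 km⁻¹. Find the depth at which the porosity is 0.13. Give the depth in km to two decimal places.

Invert Athy's law: d = ln(n₀/n) / β
d = ln(0.66/0.13) / 0.85 = ln(5.077) / 0.85 = 1.6247 / 0.85 = 1.911 km

1.91 km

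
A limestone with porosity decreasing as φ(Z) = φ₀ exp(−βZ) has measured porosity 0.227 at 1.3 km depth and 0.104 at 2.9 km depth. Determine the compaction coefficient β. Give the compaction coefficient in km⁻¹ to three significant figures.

0.488 km⁻¹

Athy: φ(Z) = φ₀ e^(−βZ) ⇒ φ₁/φ₂ = e^{β(Z₂−Z₁)} ⇒ β = ln(φ₁/φ₂)/(Z₂−Z₁)
β = ln(0.227/0.104) / (2.9 − 1.3) = ln(2.183) / 1.6 = 0.7806 / 1.6 = 0.4878 km⁻¹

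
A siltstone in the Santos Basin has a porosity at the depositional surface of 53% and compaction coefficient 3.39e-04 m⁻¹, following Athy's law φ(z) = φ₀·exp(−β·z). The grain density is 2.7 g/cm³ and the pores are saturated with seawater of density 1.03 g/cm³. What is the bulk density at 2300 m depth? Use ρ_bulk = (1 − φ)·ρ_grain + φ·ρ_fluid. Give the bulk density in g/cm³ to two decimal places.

Working in km (1 km = 1000 m; β in km⁻¹ = β in m⁻¹ × 1000):
Porosity at depth: φ = 0.53·exp(−0.339×2.3) = 0.53×0.4585 = 0.2430
Bulk density: ρ_b = (1−φ)ρ_g + φ·ρ_f = 0.7570×2.7 + 0.2430×1.03
       = 2.044 + 0.250 = 2.294 g/cm³

2.29 g/cm³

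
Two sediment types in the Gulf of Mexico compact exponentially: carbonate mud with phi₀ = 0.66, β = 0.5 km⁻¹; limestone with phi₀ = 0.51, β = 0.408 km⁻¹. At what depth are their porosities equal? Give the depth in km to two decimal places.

Set phi₀ₐ e^(−βₐd) = phi₀ᵦ e^(−βᵦd) ⇒ ln(phi₀ₐ/phi₀ᵦ) = (βₐ − βᵦ)·d
d = ln(0.66/0.51) / (0.5 − 0.408) = 0.2578 / 0.092 = 2.802 km

2.80 km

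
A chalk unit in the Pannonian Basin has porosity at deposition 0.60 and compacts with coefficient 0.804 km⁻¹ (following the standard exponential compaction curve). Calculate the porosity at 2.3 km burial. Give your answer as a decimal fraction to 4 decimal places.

n = n₀·exp(−c·d) = 0.6 × exp(−0.804 × 2.3) = 0.6 × exp(−1.849)
  = 0.6 × 0.1574 = 0.0944

0.0944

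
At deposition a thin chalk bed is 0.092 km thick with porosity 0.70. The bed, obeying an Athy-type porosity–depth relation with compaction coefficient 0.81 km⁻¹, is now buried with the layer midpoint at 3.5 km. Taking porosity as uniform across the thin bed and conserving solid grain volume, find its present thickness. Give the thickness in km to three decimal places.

Porosity at 3.5 km: φ = 0.7·exp(−0.81×3.5) = 0.0411
Solid-volume conservation: h(1−φ) = h₀(1−φ₀) ⇒ h = h₀·(1−φ₀)/(1−φ)
h = 0.092 × (1 − 0.7)/(1 − 0.0411) = 0.092 × 0.3129 = 0.0288 km

0.029 km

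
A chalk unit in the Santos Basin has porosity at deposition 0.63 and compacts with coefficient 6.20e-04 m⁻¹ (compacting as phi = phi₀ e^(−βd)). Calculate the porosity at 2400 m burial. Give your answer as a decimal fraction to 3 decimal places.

0.142

Working in km (1 km = 1000 m; β in km⁻¹ = β in m⁻¹ × 1000):
phi = phi₀·exp(−β·d) = 0.63 × exp(−0.62 × 2.4) = 0.63 × exp(−1.488)
  = 0.63 × 0.2258 = 0.1423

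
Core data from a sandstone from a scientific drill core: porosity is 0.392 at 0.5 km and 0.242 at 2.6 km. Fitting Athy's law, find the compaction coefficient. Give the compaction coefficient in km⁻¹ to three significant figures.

0.230 km⁻¹

Athy: phi(Z) = phi₀ e^(−βZ) ⇒ phi₁/phi₂ = e^{β(Z₂−Z₁)} ⇒ β = ln(phi₁/phi₂)/(Z₂−Z₁)
β = ln(0.392/0.242) / (2.6 − 0.5) = ln(1.62) / 2.1 = 0.4823 / 2.1 = 0.2297 km⁻¹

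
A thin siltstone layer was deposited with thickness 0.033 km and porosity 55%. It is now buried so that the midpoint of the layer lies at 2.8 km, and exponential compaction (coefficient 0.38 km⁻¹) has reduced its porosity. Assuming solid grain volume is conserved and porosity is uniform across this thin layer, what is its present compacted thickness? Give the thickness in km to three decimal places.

Porosity at 2.8 km: phi = 0.55·exp(−0.38×2.8) = 0.1898
Solid-volume conservation: h(1−phi) = h₀(1−phi₀) ⇒ h = h₀·(1−phi₀)/(1−phi)
h = 0.033 × (1 − 0.55)/(1 − 0.1898) = 0.033 × 0.5554 = 0.0183 km

0.018 km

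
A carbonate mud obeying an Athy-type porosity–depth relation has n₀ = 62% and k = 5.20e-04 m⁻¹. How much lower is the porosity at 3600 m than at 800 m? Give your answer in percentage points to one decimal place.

Working in km (1 km = 1000 m; k in km⁻¹ = k in m⁻¹ × 1000):
n(0.8) = 0.62·e^(−0.52×0.8) = 0.4090
n(3.6) = 0.62·e^(−0.52×3.6) = 0.0954
Δn = 0.4090 − 0.0954 = 0.3136

31.4 percentage points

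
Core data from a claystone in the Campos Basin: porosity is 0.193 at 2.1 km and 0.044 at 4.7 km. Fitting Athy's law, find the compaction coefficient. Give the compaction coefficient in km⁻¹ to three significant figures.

0.569 km⁻¹

Athy: φ(z) = φ₀ e^(−kz) ⇒ φ₁/φ₂ = e^{k(z₂−z₁)} ⇒ k = ln(φ₁/φ₂)/(z₂−z₁)
k = ln(0.193/0.044) / (4.7 − 2.1) = ln(4.386) / 2.6 = 1.4785 / 2.6 = 0.5687 km⁻¹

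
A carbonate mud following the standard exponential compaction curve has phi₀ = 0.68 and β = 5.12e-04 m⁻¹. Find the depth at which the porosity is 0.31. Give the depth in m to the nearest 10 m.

Working in km (1 km = 1000 m; β in km⁻¹ = β in m⁻¹ × 1000):
Invert Athy's law: Z = ln(phi₀/phi) / β
Z = ln(0.68/0.31) / 0.512 = ln(2.194) / 0.512 = 0.7855 / 0.512 = 1.534 km

1530 m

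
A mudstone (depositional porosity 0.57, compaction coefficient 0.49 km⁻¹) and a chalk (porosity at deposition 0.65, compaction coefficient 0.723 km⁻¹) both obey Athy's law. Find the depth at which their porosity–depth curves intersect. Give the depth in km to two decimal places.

Set φ₀ₐ e^(−kₐZ) = φ₀ᵦ e^(−kᵦZ) ⇒ ln(φ₀ₐ/φ₀ᵦ) = (kₐ − kᵦ)·Z
Z = ln(0.57/0.65) / (0.49 − 0.723) = -0.1313 / -0.233 = 0.564 km

0.56 km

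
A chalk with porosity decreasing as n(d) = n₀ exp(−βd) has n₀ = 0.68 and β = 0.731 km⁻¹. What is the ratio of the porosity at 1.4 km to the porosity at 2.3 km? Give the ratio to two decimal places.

1.93

n(d₁)/n(d₂) = e^(−β·d₁)/e^(−β·d₂) = e^{β(d₂−d₁)}
= exp(0.731 × 0.9) = exp(0.6579) = 1.9307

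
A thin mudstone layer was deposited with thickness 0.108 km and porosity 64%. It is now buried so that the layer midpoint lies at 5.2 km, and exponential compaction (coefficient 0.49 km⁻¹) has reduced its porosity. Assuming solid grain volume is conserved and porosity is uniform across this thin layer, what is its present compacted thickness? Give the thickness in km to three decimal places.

Porosity at 5.2 km: phi = 0.64·exp(−0.49×5.2) = 0.0501
Solid-volume conservation: h(1−phi) = h₀(1−phi₀) ⇒ h = h₀·(1−phi₀)/(1−phi)
h = 0.108 × (1 − 0.64)/(1 − 0.0501) = 0.108 × 0.3790 = 0.0409 km

0.041 km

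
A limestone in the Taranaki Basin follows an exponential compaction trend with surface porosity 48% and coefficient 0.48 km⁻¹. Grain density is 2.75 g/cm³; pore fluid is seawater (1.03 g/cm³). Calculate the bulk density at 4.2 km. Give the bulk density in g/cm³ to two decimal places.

Porosity at depth: φ = 0.48·exp(−0.48×4.2) = 0.48×0.1332 = 0.0639
Bulk density: ρ_b = (1−φ)ρ_g + φ·ρ_f = 0.9361×2.75 + 0.0639×1.03
       = 2.574 + 0.066 = 2.640 g/cm³

2.64 g/cm³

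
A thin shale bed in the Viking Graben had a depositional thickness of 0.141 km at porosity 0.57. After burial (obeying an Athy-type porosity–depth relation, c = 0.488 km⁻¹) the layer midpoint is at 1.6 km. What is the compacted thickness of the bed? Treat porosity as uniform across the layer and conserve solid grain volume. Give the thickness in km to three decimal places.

Porosity at 1.6 km: φ = 0.57·exp(−0.488×1.6) = 0.2611
Solid-volume conservation: h(1−φ) = h₀(1−φ₀) ⇒ h = h₀·(1−φ₀)/(1−φ)
h = 0.141 × (1 − 0.57)/(1 − 0.2611) = 0.141 × 0.5819 = 0.0821 km

0.082 km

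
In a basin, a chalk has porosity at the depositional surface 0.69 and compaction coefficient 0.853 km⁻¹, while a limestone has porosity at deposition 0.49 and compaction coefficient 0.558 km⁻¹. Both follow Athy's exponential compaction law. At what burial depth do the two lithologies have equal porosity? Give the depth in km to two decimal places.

Set φ₀ₐ e^(−kₐd) = φ₀ᵦ e^(−kᵦd) ⇒ ln(φ₀ₐ/φ₀ᵦ) = (kₐ − kᵦ)·d
d = ln(0.69/0.49) / (0.853 − 0.558) = 0.3423 / 0.295 = 1.160 km

1.16 km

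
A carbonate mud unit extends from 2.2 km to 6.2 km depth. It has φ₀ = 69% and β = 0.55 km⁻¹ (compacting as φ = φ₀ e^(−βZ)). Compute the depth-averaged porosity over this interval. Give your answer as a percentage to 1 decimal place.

8.3%

⟨φ⟩ = (1/(Z₂−Z₁)) ∫ φ₀ e^(−βZ) dZ = φ₀·(e^(−β·Z₁) − e^(−β·Z₂)) / (β·(Z₂−Z₁))
e^(−0.55×2.2) = 0.2982; e^(−0.55×6.2) = 0.0330
⟨φ⟩ = 0.69 × (0.2982 − 0.0330) / (0.55 × 4) = 0.69 × 0.1205 = 0.0832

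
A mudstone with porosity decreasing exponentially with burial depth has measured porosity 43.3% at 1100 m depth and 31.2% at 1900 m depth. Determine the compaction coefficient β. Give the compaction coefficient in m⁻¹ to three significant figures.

0.000410 m⁻¹

Working in km (1 km = 1000 m; β in km⁻¹ = β in m⁻¹ × 1000):
Athy: phi(d) = phi₀ e^(−βd) ⇒ phi₁/phi₂ = e^{β(d₂−d₁)} ⇒ β = ln(phi₁/phi₂)/(d₂−d₁)
β = ln(0.433/0.312) / (1.9 − 1.1) = ln(1.388) / 0.8 = 0.3277 / 0.8 = 0.4097 km⁻¹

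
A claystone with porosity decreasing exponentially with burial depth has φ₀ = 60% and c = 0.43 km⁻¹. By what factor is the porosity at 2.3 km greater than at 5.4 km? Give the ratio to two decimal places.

3.79

φ(z₁)/φ(z₂) = e^(−c·z₁)/e^(−c·z₂) = e^{c(z₂−z₁)}
= exp(0.43 × 3.1) = exp(1.333) = 3.7924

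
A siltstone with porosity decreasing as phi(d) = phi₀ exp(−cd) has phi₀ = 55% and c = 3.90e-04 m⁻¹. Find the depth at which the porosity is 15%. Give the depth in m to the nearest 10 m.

3330 m

Working in km (1 km = 1000 m; c in km⁻¹ = c in m⁻¹ × 1000):
Invert Athy's law: d = ln(phi₀/phi) / c
d = ln(0.55/0.15) / 0.39 = ln(3.667) / 0.39 = 1.2993 / 0.39 = 3.331 km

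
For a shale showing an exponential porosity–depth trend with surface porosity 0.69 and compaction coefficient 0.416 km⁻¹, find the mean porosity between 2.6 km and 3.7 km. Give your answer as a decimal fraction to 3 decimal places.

0.188

⟨φ⟩ = (1/(z₂−z₁)) ∫ φ₀ e^(−βz) dz = φ₀·(e^(−β·z₁) − e^(−β·z₂)) / (β·(z₂−z₁))
e^(−0.416×2.6) = 0.3391; e^(−0.416×3.7) = 0.2146
⟨φ⟩ = 0.69 × (0.3391 − 0.2146) / (0.416 × 1.1) = 0.69 × 0.2721 = 0.1877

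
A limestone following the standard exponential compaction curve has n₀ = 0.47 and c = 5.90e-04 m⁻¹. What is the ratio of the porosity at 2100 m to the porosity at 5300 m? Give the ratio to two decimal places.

Working in km (1 km = 1000 m; c in km⁻¹ = c in m⁻¹ × 1000):
n(d₁)/n(d₂) = e^(−c·d₁)/e^(−c·d₂) = e^{c(d₂−d₁)}
= exp(0.59 × 3.2) = exp(1.888) = 6.6061

6.61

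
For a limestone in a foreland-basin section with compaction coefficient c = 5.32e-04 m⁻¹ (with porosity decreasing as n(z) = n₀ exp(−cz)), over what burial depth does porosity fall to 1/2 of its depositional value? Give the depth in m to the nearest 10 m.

Working in km (1 km = 1000 m; c in km⁻¹ = c in m⁻¹ × 1000):
n/n₀ = 1/2 ⇒ exp(−c·z) = 1/2 ⇒ z = ln(2) / c
z = 0.6931 / 0.532 = 1.303 km

1300 m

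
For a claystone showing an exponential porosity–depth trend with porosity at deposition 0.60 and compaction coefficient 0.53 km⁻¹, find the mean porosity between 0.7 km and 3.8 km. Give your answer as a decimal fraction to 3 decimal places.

0.203

⟨phi⟩ = (1/(d₂−d₁)) ∫ phi₀ e^(−kd) dd = phi₀·(e^(−k·d₁) − e^(−k·d₂)) / (k·(d₂−d₁))
e^(−0.53×0.7) = 0.6900; e^(−0.53×3.8) = 0.1335
⟨phi⟩ = 0.6 × (0.6900 − 0.1335) / (0.53 × 3.1) = 0.6 × 0.3388 = 0.2033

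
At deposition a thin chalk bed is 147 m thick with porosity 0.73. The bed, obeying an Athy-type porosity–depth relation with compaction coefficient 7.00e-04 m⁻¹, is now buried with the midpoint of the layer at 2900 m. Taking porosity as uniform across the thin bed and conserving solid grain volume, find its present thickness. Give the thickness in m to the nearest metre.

Working in km (1 km = 1000 m; k in km⁻¹ = k in m⁻¹ × 1000):
Porosity at 2.9 km: n = 0.73·exp(−0.7×2.9) = 0.0959
Solid-volume conservation: h(1−n) = h₀(1−n₀) ⇒ h = h₀·(1−n₀)/(1−n)
h = 0.147 × (1 − 0.73)/(1 − 0.0959) = 0.147 × 0.2986 = 0.0439 km

44 m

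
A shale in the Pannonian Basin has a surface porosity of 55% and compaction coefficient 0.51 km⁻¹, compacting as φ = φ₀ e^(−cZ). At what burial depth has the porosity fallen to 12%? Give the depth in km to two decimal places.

Invert Athy's law: Z = ln(φ₀/φ) / c
Z = ln(0.55/0.12) / 0.51 = ln(4.583) / 0.51 = 1.5224 / 0.51 = 2.985 km

2.99 km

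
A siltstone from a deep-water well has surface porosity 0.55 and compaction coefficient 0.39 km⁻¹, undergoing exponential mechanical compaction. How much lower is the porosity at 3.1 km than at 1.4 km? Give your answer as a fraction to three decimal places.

0.154

φ(1.4) = 0.55·e^(−0.39×1.4) = 0.3186
φ(3.1) = 0.55·e^(−0.39×3.1) = 0.1642
Δφ = 0.3186 − 0.1642 = 0.1544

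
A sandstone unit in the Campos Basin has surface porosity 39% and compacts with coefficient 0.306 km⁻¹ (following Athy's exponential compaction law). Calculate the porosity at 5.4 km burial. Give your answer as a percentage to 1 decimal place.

7.5%

φ = φ₀·exp(−c·z) = 0.39 × exp(−0.306 × 5.4) = 0.39 × exp(−1.652)
  = 0.39 × 0.1916 = 0.0747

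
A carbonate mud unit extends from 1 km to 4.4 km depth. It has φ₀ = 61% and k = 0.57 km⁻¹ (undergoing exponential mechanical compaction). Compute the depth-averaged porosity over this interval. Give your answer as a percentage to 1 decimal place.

⟨φ⟩ = (1/(d₂−d₁)) ∫ φ₀ e^(−kd) dd = φ₀·(e^(−k·d₁) − e^(−k·d₂)) / (k·(d₂−d₁))
e^(−0.57×1) = 0.5655; e^(−0.57×4.4) = 0.0814
⟨φ⟩ = 0.61 × (0.5655 − 0.0814) / (0.57 × 3.4) = 0.61 × 0.2498 = 0.1524

15.2%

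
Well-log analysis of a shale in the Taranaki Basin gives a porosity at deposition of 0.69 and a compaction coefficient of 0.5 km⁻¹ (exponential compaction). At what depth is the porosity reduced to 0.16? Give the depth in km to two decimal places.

Invert Athy's law: Z = ln(n₀/n) / c
Z = ln(0.69/0.16) / 0.5 = ln(4.312) / 0.5 = 1.4615 / 0.5 = 2.923 km

2.92 km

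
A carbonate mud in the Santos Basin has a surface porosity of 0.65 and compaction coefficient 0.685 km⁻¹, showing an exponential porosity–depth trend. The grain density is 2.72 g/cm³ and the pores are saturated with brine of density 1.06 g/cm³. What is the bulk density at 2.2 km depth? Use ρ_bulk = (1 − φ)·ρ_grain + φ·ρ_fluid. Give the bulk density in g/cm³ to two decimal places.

2.48 g/cm³

Porosity at depth: phi = 0.65·exp(−0.685×2.2) = 0.65×0.2216 = 0.1440
Bulk density: ρ_b = (1−phi)ρ_g + phi·ρ_f = 0.8560×2.72 + 0.1440×1.06
       = 2.328 + 0.153 = 2.481 g/cm³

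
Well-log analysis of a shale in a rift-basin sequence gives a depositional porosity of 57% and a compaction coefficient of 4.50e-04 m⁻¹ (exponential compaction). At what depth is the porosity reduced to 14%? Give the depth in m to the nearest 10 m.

Working in km (1 km = 1000 m; β in km⁻¹ = β in m⁻¹ × 1000):
Invert Athy's law: z = ln(φ₀/φ) / β
z = ln(0.57/0.14) / 0.45 = ln(4.071) / 0.45 = 1.4040 / 0.45 = 3.120 km

3120 m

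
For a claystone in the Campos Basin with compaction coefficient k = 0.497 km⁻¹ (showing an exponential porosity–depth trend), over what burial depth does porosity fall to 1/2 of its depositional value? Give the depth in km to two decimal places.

phi/phi₀ = 1/2 ⇒ exp(−k·Z) = 1/2 ⇒ Z = ln(2) / k
Z = 0.6931 / 0.497 = 1.395 km

1.39 km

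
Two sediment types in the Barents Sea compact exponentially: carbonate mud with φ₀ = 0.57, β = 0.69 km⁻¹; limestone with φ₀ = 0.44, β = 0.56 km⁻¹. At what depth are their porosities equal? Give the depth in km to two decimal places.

1.99 km

Set φ₀ₐ e^(−βₐd) = φ₀ᵦ e^(−βᵦd) ⇒ ln(φ₀ₐ/φ₀ᵦ) = (βₐ − βᵦ)·d
d = ln(0.57/0.44) / (0.69 − 0.56) = 0.2589 / 0.13 = 1.991 km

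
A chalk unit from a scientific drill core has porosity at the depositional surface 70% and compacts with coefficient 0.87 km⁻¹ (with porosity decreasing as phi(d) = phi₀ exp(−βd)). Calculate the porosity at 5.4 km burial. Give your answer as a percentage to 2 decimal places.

0.64%

phi = phi₀·exp(−β·d) = 0.7 × exp(−0.87 × 5.4) = 0.7 × exp(−4.698)
  = 0.7 × 0.0091 = 0.0064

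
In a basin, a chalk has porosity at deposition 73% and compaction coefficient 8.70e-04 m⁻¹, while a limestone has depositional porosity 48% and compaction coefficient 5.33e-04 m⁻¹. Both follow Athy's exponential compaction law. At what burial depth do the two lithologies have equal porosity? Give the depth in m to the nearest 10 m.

1240 m

Working in km (1 km = 1000 m; k in km⁻¹ = k in m⁻¹ × 1000):
Set phi₀ₐ e^(−kₐZ) = phi₀ᵦ e^(−kᵦZ) ⇒ ln(phi₀ₐ/phi₀ᵦ) = (kₐ − kᵦ)·Z
Z = ln(0.73/0.48) / (0.87 − 0.533) = 0.4193 / 0.337 = 1.244 km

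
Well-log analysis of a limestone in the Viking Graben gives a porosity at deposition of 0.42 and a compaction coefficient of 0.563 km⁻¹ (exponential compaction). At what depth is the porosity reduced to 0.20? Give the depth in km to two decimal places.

Invert Athy's law: d = ln(φ₀/φ) / k
d = ln(0.42/0.2) / 0.563 = ln(2.1) / 0.563 = 0.7419 / 0.563 = 1.318 km

1.32 km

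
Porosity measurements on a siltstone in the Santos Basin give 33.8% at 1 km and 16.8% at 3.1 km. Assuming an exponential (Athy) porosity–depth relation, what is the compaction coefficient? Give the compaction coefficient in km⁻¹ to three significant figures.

Athy: φ(Z) = φ₀ e^(−cZ) ⇒ φ₁/φ₂ = e^{c(Z₂−Z₁)} ⇒ c = ln(φ₁/φ₂)/(Z₂−Z₁)
c = ln(0.338/0.168) / (3.1 − 1) = ln(2.012) / 2.1 = 0.6991 / 2.1 = 0.3329 km⁻¹

0.333 km⁻¹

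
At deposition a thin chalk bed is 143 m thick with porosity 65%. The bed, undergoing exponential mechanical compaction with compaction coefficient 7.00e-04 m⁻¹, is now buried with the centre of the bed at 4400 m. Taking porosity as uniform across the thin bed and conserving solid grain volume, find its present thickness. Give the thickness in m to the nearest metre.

52 m

Working in km (1 km = 1000 m; c in km⁻¹ = c in m⁻¹ × 1000):
Porosity at 4.4 km: n = 0.65·exp(−0.7×4.4) = 0.0299
Solid-volume conservation: h(1−n) = h₀(1−n₀) ⇒ h = h₀·(1−n₀)/(1−n)
h = 0.143 × (1 − 0.65)/(1 − 0.0299) = 0.143 × 0.3608 = 0.0516 km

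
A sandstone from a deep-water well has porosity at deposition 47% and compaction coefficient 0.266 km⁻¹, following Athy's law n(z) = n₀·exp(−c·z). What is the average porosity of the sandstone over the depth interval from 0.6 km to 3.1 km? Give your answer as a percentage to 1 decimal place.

29.3%

⟨n⟩ = (1/(z₂−z₁)) ∫ n₀ e^(−cz) dz = n₀·(e^(−c·z₁) − e^(−c·z₂)) / (c·(z₂−z₁))
e^(−0.266×0.6) = 0.8525; e^(−0.266×3.1) = 0.4384
⟨n⟩ = 0.47 × (0.8525 − 0.4384) / (0.266 × 2.5) = 0.47 × 0.6227 = 0.2927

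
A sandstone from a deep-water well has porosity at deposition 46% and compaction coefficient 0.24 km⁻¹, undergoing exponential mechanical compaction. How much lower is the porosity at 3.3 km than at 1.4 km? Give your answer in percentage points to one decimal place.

12.0 percentage points

n(1.4) = 0.46·e^(−0.24×1.4) = 0.3287
n(3.3) = 0.46·e^(−0.24×3.3) = 0.2084
Δn = 0.3287 − 0.2084 = 0.1204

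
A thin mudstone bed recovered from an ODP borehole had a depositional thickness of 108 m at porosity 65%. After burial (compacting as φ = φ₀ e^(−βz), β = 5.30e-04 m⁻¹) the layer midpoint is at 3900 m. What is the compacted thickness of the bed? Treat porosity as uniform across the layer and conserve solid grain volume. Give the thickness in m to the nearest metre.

Working in km (1 km = 1000 m; β in km⁻¹ = β in m⁻¹ × 1000):
Porosity at 3.9 km: φ = 0.65·exp(−0.53×3.9) = 0.0823
Solid-volume conservation: h(1−φ) = h₀(1−φ₀) ⇒ h = h₀·(1−φ₀)/(1−φ)
h = 0.108 × (1 − 0.65)/(1 − 0.0823) = 0.108 × 0.3814 = 0.0412 km

41 m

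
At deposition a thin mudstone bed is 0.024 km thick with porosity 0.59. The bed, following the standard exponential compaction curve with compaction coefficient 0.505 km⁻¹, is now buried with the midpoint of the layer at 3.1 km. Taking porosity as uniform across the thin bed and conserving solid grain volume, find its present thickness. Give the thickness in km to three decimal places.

0.011 km

Porosity at 3.1 km: n = 0.59·exp(−0.505×3.1) = 0.1233
Solid-volume conservation: h(1−n) = h₀(1−n₀) ⇒ h = h₀·(1−n₀)/(1−n)
h = 0.024 × (1 − 0.59)/(1 − 0.1233) = 0.024 × 0.4677 = 0.0112 km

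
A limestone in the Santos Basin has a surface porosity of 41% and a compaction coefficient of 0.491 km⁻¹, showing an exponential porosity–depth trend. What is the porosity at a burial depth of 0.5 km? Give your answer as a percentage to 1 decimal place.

32.1%

phi = phi₀·exp(−β·d) = 0.41 × exp(−0.491 × 0.5) = 0.41 × exp(−0.2455)
  = 0.41 × 0.7823 = 0.3207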